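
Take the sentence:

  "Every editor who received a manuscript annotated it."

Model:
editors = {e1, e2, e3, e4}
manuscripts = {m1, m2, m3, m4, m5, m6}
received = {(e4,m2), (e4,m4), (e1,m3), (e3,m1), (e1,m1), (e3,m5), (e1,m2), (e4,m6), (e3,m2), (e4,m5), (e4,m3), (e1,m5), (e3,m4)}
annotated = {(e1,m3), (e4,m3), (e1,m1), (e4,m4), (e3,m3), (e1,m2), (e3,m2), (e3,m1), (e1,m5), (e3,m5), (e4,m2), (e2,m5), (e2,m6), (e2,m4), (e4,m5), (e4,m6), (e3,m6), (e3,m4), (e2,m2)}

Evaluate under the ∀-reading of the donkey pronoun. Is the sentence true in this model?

True

"it" takes "a manuscript" as antecedent — a donkey pronoun bound across the clause boundary.
Strong reading: for every (e,m) with received(e,m), annotated(e,m).
Restrictor pairs: (e1,m1) ✓  (e1,m2) ✓  (e1,m3) ✓  (e1,m5) ✓  (e3,m1) ✓  (e3,m2) ✓  (e3,m4) ✓  (e3,m5) ✓  (e4,m2) ✓  (e4,m3) ✓  (e4,m4) ✓  (e4,m5) ✓  (e4,m6) ✓
Every restrictor pair satisfies the scope.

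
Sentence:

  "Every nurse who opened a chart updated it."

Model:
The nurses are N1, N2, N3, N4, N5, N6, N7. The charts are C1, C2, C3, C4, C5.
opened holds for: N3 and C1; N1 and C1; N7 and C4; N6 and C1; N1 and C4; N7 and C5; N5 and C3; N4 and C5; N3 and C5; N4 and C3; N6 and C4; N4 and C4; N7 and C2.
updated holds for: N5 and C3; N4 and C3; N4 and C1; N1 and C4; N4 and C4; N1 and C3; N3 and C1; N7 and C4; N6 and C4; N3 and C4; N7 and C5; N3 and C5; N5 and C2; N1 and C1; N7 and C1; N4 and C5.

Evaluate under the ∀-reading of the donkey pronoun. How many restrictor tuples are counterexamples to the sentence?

"it" takes "a chart" as antecedent — a donkey pronoun bound across the clause boundary.
Strong reading: for every (n,c) with opened(n,c), updated(n,c).
Restrictor pairs: (N1,C1) ✓  (N1,C4) ✓  (N3,C1) ✓  (N3,C5) ✓  (N4,C3) ✓  (N4,C4) ✓  (N4,C5) ✓  (N5,C3) ✓  (N6,C1) ✗  (N6,C4) ✓  (N7,C2) ✗  (N7,C4) ✓  (N7,C5) ✓
Counterexamples (restrictor pairs failing the scope): 2.

2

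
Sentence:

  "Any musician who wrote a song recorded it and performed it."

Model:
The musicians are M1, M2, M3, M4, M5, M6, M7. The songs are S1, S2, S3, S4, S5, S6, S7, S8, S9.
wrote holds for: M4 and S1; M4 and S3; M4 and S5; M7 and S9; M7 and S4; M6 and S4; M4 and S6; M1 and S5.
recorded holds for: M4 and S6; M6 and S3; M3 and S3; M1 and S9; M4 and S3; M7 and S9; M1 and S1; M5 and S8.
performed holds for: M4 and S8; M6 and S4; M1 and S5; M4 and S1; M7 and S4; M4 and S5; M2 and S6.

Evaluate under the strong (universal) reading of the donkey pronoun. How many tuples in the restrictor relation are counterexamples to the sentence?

"it" takes "a song" as antecedent — a donkey pronoun bound across the clause boundary.
Strong reading: for every (m,s) with wrote(m,s), recorded(m,s) ∧ performed(m,s).
Restrictor pairs: (M1,S5) ✗  (M4,S1) ✗  (M4,S3) ✗  (M4,S5) ✗  (M4,S6) ✗  (M6,S4) ✗  (M7,S4) ✗  (M7,S9) ✗
Counterexamples (restrictor pairs failing the scope): 8.

8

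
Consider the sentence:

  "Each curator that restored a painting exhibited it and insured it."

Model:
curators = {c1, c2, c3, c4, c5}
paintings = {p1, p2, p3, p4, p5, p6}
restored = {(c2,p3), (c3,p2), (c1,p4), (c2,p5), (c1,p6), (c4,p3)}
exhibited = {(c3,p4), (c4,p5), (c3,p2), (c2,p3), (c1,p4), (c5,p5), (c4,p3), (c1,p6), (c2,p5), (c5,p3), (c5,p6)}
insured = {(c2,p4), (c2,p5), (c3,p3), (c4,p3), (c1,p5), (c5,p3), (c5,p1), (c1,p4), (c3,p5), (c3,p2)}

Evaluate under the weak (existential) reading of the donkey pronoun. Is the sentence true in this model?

True

"it" takes "a painting" as antecedent — a donkey pronoun bound across the clause boundary.
Weak reading: every curator c with some restored-painting has at least one restored-painting p such that exhibited(c,p) ∧ insured(c,p).
Per curator: c1:✓  c2:✓  c3:✓  c4:✓
Every curator in the restrictor has a witness.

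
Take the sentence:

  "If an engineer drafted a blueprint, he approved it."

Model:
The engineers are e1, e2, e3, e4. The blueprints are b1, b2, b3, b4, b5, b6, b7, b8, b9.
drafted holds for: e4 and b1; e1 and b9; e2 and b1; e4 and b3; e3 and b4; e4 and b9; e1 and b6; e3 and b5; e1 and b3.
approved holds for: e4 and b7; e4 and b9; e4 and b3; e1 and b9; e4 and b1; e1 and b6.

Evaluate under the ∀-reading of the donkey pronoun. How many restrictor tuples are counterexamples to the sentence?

"it" takes "a blueprint" as antecedent — a donkey pronoun bound across the clause boundary.
Strong reading: for every (e,b) with drafted(e,b), approved(e,b).
Restrictor pairs: (e1,b3) ✗  (e1,b6) ✓  (e1,b9) ✓  (e2,b1) ✗  (e3,b4) ✗  (e3,b5) ✗  (e4,b1) ✓  (e4,b3) ✓  (e4,b9) ✓
Counterexamples (restrictor pairs failing the scope): 4.

4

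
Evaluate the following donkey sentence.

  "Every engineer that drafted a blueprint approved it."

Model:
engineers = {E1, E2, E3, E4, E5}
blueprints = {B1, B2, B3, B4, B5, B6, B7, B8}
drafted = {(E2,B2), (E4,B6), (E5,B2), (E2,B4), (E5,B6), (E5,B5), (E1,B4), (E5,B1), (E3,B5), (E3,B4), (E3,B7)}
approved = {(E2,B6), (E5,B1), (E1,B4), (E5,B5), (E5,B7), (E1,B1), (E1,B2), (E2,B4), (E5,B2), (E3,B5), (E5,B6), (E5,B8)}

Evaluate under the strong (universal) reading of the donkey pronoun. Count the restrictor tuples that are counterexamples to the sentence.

"it" takes "a blueprint" as antecedent — a donkey pronoun bound across the clause boundary.
Strong reading: for every (e,b) with drafted(e,b), approved(e,b).
Restrictor pairs: (E1,B4) ✓  (E2,B2) ✗  (E2,B4) ✓  (E3,B4) ✗  (E3,B5) ✓  (E3,B7) ✗  (E4,B6) ✗  (E5,B1) ✓  (E5,B2) ✓  (E5,B5) ✓  (E5,B6) ✓
Counterexamples (restrictor pairs failing the scope): 4.

4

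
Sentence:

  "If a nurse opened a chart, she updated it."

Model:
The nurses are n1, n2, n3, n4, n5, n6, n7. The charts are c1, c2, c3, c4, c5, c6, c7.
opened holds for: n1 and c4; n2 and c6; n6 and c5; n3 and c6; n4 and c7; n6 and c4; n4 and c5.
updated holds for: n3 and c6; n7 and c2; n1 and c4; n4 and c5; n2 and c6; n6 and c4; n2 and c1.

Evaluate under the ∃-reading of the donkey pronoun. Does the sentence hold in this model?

True

"it" takes "a chart" as antecedent — a donkey pronoun bound across the clause boundary.
Weak reading: every nurse n with some opened-chart has at least one opened-chart c such that updated(n,c).
Per nurse: n1:✓  n2:✓  n3:✓  n4:✓  n6:✓
Every nurse in the restrictor has a witness.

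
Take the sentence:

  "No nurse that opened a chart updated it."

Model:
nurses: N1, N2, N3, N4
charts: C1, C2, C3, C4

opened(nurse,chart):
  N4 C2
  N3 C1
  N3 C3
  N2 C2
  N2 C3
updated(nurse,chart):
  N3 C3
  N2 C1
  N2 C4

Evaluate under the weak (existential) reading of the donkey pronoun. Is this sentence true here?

False

"it" takes "a chart" as antecedent — a donkey pronoun bound across the clause boundary.
Truth condition: for no (n,c) with opened(n,c) does updated(n,c) hold.
Restrictor pairs — does the scope hold? (N2,C2):fails  (N2,C3):fails  (N3,C1):fails  (N3,C3):holds  (N4,C2):fails
Scope holds for 1 pair(s), so the sentence is false.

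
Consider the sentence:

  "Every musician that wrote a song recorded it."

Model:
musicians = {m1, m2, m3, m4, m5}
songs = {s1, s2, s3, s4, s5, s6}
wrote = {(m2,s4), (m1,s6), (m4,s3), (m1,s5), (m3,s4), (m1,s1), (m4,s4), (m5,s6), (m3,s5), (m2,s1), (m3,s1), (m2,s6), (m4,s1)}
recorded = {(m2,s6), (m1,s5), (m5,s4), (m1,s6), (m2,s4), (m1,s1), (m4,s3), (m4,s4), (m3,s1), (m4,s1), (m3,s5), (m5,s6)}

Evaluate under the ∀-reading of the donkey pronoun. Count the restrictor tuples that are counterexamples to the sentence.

2

"it" takes "a song" as antecedent — a donkey pronoun bound across the clause boundary.
Strong reading: for every (m,s) with wrote(m,s), recorded(m,s).
Restrictor pairs: (m1,s1) ✓  (m1,s5) ✓  (m1,s6) ✓  (m2,s1) ✗  (m2,s4) ✓  (m2,s6) ✓  (m3,s1) ✓  (m3,s4) ✗  (m3,s5) ✓  (m4,s1) ✓  (m4,s3) ✓  (m4,s4) ✓  (m5,s6) ✓
Counterexamples (restrictor pairs failing the scope): 2.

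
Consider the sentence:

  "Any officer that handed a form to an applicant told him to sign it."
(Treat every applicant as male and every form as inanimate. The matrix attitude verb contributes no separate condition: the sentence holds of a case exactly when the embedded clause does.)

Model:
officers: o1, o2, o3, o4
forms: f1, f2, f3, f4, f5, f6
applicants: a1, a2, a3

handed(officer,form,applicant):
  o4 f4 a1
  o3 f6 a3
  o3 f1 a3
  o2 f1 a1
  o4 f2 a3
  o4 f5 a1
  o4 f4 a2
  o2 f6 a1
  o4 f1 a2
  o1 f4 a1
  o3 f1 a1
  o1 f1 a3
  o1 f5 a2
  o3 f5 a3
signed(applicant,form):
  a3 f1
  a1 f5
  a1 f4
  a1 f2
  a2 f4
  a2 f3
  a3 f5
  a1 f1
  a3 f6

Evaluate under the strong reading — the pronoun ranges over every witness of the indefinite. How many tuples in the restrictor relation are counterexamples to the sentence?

4

"him" takes "an applicant" as antecedent and "it" takes "a form"; both are donkey pronouns co-varying with the restrictor.
Strong reading: for every (o,f,a) with handed(o,f,a), signed(a,f).
Restrictor triples: (o1,f1,a3)→signed(a3,f1) ✓  (o1,f4,a1)→signed(a1,f4) ✓  (o1,f5,a2)→signed(a2,f5) ✗  (o2,f1,a1)→signed(a1,f1) ✓  (o2,f6,a1)→signed(a1,f6) ✗  (o3,f1,a1)→signed(a1,f1) ✓  (o3,f1,a3)→signed(a3,f1) ✓  (o3,f5,a3)→signed(a3,f5) ✓  (o3,f6,a3)→signed(a3,f6) ✓  (o4,f1,a2)→signed(a2,f1) ✗  (o4,f2,a3)→signed(a3,f2) ✗  (o4,f4,a1)→signed(a1,f4) ✓  (o4,f4,a2)→signed(a2,f4) ✓  (o4,f5,a1)→signed(a1,f5) ✓
Counterexamples (restrictor triples failing the scope): 4.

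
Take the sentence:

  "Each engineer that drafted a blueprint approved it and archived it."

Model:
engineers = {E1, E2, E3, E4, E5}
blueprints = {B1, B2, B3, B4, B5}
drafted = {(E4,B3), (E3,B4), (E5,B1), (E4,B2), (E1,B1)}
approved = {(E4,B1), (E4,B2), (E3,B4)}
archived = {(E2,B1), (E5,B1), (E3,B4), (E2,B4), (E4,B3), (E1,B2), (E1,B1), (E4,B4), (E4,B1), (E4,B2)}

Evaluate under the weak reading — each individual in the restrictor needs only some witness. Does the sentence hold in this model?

False

"it" takes "a blueprint" as antecedent — a donkey pronoun bound across the clause boundary.
Weak reading: every engineer e with some drafted-blueprint has at least one drafted-blueprint b such that approved(e,b) ∧ archived(e,b).
Per engineer: E1:✗  E3:✓  E4:✓  E5:✗
E1 has no witness among its drafted-blueprints.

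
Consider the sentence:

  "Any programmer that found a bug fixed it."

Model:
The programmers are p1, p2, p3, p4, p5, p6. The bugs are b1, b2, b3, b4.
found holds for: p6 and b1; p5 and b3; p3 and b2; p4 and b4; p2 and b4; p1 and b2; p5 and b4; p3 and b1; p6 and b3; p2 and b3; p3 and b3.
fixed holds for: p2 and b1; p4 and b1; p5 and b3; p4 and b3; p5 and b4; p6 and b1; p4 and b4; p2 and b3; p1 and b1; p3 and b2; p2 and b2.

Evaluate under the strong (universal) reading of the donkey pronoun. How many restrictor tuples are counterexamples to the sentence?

"it" takes "a bug" as antecedent — a donkey pronoun bound across the clause boundary.
Strong reading: for every (p,b) with found(p,b), fixed(p,b).
Restrictor pairs: (p1,b2) ✗  (p2,b3) ✓  (p2,b4) ✗  (p3,b1) ✗  (p3,b2) ✓  (p3,b3) ✗  (p4,b4) ✓  (p5,b3) ✓  (p5,b4) ✓  (p6,b1) ✓  (p6,b3) ✗
Counterexamples (restrictor pairs failing the scope): 5.

5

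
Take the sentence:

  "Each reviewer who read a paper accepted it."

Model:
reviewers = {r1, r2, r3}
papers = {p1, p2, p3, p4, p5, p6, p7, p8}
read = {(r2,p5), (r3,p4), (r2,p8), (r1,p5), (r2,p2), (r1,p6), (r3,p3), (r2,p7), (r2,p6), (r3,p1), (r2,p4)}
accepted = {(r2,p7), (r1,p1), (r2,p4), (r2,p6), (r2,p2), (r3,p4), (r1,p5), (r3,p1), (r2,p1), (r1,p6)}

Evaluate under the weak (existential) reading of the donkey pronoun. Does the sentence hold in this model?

True

"it" takes "a paper" as antecedent — a donkey pronoun bound across the clause boundary.
Weak reading: every reviewer r with some read-paper has at least one read-paper p such that accepted(r,p).
Per reviewer: r1:✓  r2:✓  r3:✓
Every reviewer in the restrictor has a witness.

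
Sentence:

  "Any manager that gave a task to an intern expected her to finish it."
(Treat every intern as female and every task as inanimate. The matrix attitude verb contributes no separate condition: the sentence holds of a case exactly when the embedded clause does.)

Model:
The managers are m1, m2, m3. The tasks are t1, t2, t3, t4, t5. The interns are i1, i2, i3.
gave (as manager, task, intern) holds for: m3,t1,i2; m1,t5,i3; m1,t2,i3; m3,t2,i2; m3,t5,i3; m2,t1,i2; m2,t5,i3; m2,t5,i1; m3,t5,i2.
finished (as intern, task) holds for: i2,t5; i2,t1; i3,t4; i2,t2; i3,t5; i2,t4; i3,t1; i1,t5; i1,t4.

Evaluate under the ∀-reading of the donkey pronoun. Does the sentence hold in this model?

"her" takes "an intern" as antecedent and "it" takes "a task"; both are donkey pronouns co-varying with the restrictor.
Strong reading: for every (m,t,i) with gave(m,t,i), finished(i,t).
Restrictor triples: (m1,t2,i3)→finished(i3,t2) ✗  (m1,t5,i3)→finished(i3,t5) ✓  (m2,t1,i2)→finished(i2,t1) ✓  (m2,t5,i1)→finished(i1,t5) ✓  (m2,t5,i3)→finished(i3,t5) ✓  (m3,t1,i2)→finished(i2,t1) ✓  (m3,t2,i2)→finished(i2,t2) ✓  (m3,t5,i2)→finished(i2,t5) ✓  (m3,t5,i3)→finished(i3,t5) ✓
Counterexample: (m1,t2,i3) — finished(i3,t2) does not hold.

False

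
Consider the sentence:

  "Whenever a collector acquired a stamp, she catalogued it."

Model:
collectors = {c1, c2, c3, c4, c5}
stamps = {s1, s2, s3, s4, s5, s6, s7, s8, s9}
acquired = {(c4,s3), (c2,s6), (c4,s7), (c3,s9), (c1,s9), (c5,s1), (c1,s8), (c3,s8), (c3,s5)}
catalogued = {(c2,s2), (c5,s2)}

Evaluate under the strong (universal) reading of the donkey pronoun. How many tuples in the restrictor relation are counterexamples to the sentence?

"it" takes "a stamp" as antecedent — a donkey pronoun bound across the clause boundary.
Strong reading: for every (c,s) with acquired(c,s), catalogued(c,s).
Restrictor pairs: (c1,s8) ✗  (c1,s9) ✗  (c2,s6) ✗  (c3,s5) ✗  (c3,s8) ✗  (c3,s9) ✗  (c4,s3) ✗  (c4,s7) ✗  (c5,s1) ✗
Counterexamples (restrictor pairs failing the scope): 9.

9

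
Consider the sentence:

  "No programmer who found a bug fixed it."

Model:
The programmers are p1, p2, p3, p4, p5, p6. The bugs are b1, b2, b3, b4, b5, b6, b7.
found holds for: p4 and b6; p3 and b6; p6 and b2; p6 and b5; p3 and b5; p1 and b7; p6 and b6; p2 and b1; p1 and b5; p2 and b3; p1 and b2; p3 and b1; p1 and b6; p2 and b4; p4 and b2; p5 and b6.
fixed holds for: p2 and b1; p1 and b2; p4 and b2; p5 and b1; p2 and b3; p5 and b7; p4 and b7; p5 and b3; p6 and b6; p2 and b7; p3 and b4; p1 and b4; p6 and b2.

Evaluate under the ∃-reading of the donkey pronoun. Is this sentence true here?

"it" takes "a bug" as antecedent — a donkey pronoun bound across the clause boundary.
Truth condition: for no (p,b) with found(p,b) does fixed(p,b) hold.
Restrictor pairs — does the scope hold? (p1,b2):holds  (p1,b5):fails  (p1,b6):fails  (p1,b7):fails  (p2,b1):holds  (p2,b3):holds  (p2,b4):fails  (p3,b1):fails  (p3,b5):fails  (p3,b6):fails  (p4,b2):holds  (p4,b6):fails  (p5,b6):fails  (p6,b2):holds  (p6,b5):fails  (p6,b6):holds
Scope holds for 6 pair(s), so the sentence is false.

False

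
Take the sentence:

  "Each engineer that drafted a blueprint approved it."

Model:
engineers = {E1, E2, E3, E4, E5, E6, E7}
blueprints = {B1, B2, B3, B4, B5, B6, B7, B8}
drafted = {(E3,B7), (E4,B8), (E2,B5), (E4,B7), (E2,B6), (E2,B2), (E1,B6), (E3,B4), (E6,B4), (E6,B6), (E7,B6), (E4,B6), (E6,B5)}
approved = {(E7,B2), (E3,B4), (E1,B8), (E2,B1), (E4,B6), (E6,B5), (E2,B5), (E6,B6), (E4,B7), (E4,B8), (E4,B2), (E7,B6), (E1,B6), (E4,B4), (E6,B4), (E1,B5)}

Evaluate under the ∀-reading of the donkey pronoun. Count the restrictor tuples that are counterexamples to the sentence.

"it" takes "a blueprint" as antecedent — a donkey pronoun bound across the clause boundary.
Strong reading: for every (e,b) with drafted(e,b), approved(e,b).
Restrictor pairs: (E1,B6) ✓  (E2,B2) ✗  (E2,B5) ✓  (E2,B6) ✗  (E3,B4) ✓  (E3,B7) ✗  (E4,B6) ✓  (E4,B7) ✓  (E4,B8) ✓  (E6,B4) ✓  (E6,B5) ✓  (E6,B6) ✓  (E7,B6) ✓
Counterexamples (restrictor pairs failing the scope): 3.

3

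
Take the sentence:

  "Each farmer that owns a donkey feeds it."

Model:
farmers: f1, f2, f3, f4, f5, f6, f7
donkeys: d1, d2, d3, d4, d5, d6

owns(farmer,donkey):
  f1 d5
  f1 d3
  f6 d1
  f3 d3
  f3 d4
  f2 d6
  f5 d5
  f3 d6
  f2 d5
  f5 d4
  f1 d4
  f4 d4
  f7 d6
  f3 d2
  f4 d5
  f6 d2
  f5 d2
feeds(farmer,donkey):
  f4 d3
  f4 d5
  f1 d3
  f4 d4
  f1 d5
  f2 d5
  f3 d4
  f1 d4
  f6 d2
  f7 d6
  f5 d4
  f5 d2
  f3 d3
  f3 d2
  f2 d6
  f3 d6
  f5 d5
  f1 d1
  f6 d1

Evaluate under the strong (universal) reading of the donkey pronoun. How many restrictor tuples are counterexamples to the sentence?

0

"it" takes "a donkey" as antecedent — a donkey pronoun bound across the clause boundary.
Strong reading: for every (f,d) with owns(f,d), feeds(f,d).
Restrictor pairs: (f1,d3) ✓  (f1,d4) ✓  (f1,d5) ✓  (f2,d5) ✓  (f2,d6) ✓  (f3,d2) ✓  (f3,d3) ✓  (f3,d4) ✓  (f3,d6) ✓  (f4,d4) ✓  (f4,d5) ✓  (f5,d2) ✓  (f5,d4) ✓  (f5,d5) ✓  (f6,d1) ✓  (f6,d2) ✓  (f7,d6) ✓
Counterexamples (restrictor pairs failing the scope): 0.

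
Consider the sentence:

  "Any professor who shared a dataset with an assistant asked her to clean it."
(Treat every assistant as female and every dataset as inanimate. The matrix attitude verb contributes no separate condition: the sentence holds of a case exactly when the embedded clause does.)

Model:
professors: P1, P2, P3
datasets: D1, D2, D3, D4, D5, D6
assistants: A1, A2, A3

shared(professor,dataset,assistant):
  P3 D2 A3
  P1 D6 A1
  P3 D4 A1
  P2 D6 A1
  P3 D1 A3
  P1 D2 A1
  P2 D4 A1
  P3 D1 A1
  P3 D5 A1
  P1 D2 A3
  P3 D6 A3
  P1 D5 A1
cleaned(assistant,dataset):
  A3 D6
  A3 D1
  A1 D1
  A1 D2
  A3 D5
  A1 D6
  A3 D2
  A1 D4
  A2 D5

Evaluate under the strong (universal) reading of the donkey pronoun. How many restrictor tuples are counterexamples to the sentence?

2

"her" takes "an assistant" as antecedent and "it" takes "a dataset"; both are donkey pronouns co-varying with the restrictor.
Strong reading: for every (p,d,a) with shared(p,d,a), cleaned(a,d).
Restrictor triples: (P1,D2,A1)→cleaned(A1,D2) ✓  (P1,D2,A3)→cleaned(A3,D2) ✓  (P1,D5,A1)→cleaned(A1,D5) ✗  (P1,D6,A1)→cleaned(A1,D6) ✓  (P2,D4,A1)→cleaned(A1,D4) ✓  (P2,D6,A1)→cleaned(A1,D6) ✓  (P3,D1,A1)→cleaned(A1,D1) ✓  (P3,D1,A3)→cleaned(A3,D1) ✓  (P3,D2,A3)→cleaned(A3,D2) ✓  (P3,D4,A1)→cleaned(A1,D4) ✓  (P3,D5,A1)→cleaned(A1,D5) ✗  (P3,D6,A3)→cleaned(A3,D6) ✓
Counterexamples (restrictor triples failing the scope): 2.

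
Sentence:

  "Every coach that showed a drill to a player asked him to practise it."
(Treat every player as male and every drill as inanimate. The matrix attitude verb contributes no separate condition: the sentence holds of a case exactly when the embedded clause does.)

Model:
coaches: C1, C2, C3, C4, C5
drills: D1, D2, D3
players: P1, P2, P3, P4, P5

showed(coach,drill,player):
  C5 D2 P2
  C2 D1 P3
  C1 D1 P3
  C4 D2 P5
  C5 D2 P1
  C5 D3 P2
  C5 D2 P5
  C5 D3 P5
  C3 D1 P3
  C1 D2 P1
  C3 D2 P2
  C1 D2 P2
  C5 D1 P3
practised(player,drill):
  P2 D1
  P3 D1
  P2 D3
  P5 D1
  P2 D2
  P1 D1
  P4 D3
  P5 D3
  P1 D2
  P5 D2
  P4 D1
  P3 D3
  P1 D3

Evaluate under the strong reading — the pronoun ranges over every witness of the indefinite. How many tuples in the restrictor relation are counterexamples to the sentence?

"him" takes "a player" as antecedent and "it" takes "a drill"; both are donkey pronouns co-varying with the restrictor.
Strong reading: for every (c,d,p) with showed(c,d,p), practised(p,d).
Restrictor triples: (C1,D1,P3)→practised(P3,D1) ✓  (C1,D2,P1)→practised(P1,D2) ✓  (C1,D2,P2)→practised(P2,D2) ✓  (C2,D1,P3)→practised(P3,D1) ✓  (C3,D1,P3)→practised(P3,D1) ✓  (C3,D2,P2)→practised(P2,D2) ✓  (C4,D2,P5)→practised(P5,D2) ✓  (C5,D1,P3)→practised(P3,D1) ✓  (C5,D2,P1)→practised(P1,D2) ✓  (C5,D2,P2)→practised(P2,D2) ✓  (C5,D2,P5)→practised(P5,D2) ✓  (C5,D3,P2)→practised(P2,D3) ✓  (C5,D3,P5)→practised(P5,D3) ✓
Counterexamples (restrictor triples failing the scope): 0.

0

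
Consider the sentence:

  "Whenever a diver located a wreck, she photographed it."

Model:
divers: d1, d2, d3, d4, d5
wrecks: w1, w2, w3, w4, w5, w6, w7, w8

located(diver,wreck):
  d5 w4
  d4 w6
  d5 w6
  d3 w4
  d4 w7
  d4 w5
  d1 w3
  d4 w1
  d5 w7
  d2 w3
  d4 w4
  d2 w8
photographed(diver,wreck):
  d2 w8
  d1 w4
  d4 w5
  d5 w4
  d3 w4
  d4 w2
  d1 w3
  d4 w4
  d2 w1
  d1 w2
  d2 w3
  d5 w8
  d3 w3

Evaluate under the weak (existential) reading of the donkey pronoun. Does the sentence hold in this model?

"it" takes "a wreck" as antecedent — a donkey pronoun bound across the clause boundary.
Weak reading: every diver d with some located-wreck has at least one located-wreck w such that photographed(d,w).
Per diver: d1:✓  d2:✓  d3:✓  d4:✓  d5:✓
Every diver in the restrictor has a witness.

True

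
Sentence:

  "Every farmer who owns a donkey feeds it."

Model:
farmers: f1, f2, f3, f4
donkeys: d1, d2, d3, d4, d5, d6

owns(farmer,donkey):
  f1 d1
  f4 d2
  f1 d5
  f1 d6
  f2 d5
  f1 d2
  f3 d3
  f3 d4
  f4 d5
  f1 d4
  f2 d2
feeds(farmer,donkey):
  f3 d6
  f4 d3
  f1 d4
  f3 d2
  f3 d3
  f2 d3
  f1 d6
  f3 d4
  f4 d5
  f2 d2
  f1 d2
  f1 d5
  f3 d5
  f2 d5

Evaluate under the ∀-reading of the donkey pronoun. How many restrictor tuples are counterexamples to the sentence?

"it" takes "a donkey" as antecedent — a donkey pronoun bound across the clause boundary.
Strong reading: for every (f,d) with owns(f,d), feeds(f,d).
Restrictor pairs: (f1,d1) ✗  (f1,d2) ✓  (f1,d4) ✓  (f1,d5) ✓  (f1,d6) ✓  (f2,d2) ✓  (f2,d5) ✓  (f3,d3) ✓  (f3,d4) ✓  (f4,d2) ✗  (f4,d5) ✓
Counterexamples (restrictor pairs failing the scope): 2.

2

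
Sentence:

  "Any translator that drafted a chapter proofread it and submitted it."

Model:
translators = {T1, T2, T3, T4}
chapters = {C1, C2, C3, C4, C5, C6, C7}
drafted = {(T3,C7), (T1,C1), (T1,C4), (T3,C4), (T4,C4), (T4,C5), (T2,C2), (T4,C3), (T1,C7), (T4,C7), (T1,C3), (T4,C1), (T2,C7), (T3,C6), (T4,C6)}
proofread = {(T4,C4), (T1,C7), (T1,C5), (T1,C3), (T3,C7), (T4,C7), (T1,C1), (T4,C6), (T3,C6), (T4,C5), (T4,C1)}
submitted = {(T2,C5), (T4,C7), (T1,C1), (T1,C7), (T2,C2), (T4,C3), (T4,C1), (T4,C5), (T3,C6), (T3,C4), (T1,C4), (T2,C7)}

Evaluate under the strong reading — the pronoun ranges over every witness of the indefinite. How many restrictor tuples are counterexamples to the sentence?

9

"it" takes "a chapter" as antecedent — a donkey pronoun bound across the clause boundary.
Strong reading: for every (t,c) with drafted(t,c), proofread(t,c) ∧ submitted(t,c).
Restrictor pairs: (T1,C1) ✓  (T1,C3) ✗  (T1,C4) ✗  (T1,C7) ✓  (T2,C2) ✗  (T2,C7) ✗  (T3,C4) ✗  (T3,C6) ✓  (T3,C7) ✗  (T4,C1) ✓  (T4,C3) ✗  (T4,C4) ✗  (T4,C5) ✓  (T4,C6) ✗  (T4,C7) ✓
Counterexamples (restrictor pairs failing the scope): 9.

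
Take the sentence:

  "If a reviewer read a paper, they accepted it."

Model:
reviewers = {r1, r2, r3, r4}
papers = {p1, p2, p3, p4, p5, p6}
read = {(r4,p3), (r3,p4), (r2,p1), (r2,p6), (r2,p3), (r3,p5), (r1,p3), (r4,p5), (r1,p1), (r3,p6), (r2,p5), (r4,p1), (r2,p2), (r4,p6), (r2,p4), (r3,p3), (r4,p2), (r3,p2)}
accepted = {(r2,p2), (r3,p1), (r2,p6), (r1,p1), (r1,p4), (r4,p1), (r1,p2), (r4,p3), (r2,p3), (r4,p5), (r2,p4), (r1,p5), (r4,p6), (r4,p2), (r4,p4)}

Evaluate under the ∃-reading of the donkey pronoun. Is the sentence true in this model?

"it" takes "a paper" as antecedent — a donkey pronoun bound across the clause boundary.
Weak reading: every reviewer r with some read-paper has at least one read-paper p such that accepted(r,p).
Per reviewer: r1:✓  r2:✓  r3:✗  r4:✓
r3 has no witness among its read-papers.

False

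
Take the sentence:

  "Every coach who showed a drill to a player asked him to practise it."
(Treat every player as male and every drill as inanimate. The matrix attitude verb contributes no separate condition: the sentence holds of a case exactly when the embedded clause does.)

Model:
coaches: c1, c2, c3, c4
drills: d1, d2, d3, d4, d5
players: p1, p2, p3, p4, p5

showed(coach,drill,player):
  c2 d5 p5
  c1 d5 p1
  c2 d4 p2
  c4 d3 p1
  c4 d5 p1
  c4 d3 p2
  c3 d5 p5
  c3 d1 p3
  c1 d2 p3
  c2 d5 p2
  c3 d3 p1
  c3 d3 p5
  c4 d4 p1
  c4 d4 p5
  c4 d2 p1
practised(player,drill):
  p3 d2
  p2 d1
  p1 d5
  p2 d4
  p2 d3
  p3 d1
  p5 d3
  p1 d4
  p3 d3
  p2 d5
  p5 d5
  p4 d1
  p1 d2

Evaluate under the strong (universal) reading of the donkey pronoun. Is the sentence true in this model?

False

"him" takes "a player" as antecedent and "it" takes "a drill"; both are donkey pronouns co-varying with the restrictor.
Strong reading: for every (c,d,p) with showed(c,d,p), practised(p,d).
Restrictor triples: (c1,d2,p3)→practised(p3,d2) ✓  (c1,d5,p1)→practised(p1,d5) ✓  (c2,d4,p2)→practised(p2,d4) ✓  (c2,d5,p2)→practised(p2,d5) ✓  (c2,d5,p5)→practised(p5,d5) ✓  (c3,d1,p3)→practised(p3,d1) ✓  (c3,d3,p1)→practised(p1,d3) ✗  (c3,d3,p5)→practised(p5,d3) ✓  (c3,d5,p5)→practised(p5,d5) ✓  (c4,d2,p1)→practised(p1,d2) ✓  (c4,d3,p1)→practised(p1,d3) ✗  (c4,d3,p2)→practised(p2,d3) ✓  (c4,d4,p1)→practised(p1,d4) ✓  (c4,d4,p5)→practised(p5,d4) ✗  (c4,d5,p1)→practised(p1,d5) ✓
Counterexample: (c3,d3,p1) — practised(p1,d3) does not hold.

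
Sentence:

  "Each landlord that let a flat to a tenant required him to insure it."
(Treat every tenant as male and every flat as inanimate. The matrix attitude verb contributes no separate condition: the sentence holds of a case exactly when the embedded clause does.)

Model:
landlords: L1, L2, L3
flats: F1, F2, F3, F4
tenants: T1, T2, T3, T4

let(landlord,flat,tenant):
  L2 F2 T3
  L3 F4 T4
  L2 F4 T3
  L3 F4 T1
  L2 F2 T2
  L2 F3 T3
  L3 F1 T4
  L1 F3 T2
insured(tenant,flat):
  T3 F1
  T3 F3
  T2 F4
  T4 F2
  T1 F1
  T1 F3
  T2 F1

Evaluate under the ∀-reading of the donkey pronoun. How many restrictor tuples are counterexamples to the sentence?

7

"him" takes "a tenant" as antecedent and "it" takes "a flat"; both are donkey pronouns co-varying with the restrictor.
Strong reading: for every (l,f,t) with let(l,f,t), insured(t,f).
Restrictor triples: (L1,F3,T2)→insured(T2,F3) ✗  (L2,F2,T2)→insured(T2,F2) ✗  (L2,F2,T3)→insured(T3,F2) ✗  (L2,F3,T3)→insured(T3,F3) ✓  (L2,F4,T3)→insured(T3,F4) ✗  (L3,F1,T4)→insured(T4,F1) ✗  (L3,F4,T1)→insured(T1,F4) ✗  (L3,F4,T4)→insured(T4,F4) ✗
Counterexamples (restrictor triples failing the scope): 7.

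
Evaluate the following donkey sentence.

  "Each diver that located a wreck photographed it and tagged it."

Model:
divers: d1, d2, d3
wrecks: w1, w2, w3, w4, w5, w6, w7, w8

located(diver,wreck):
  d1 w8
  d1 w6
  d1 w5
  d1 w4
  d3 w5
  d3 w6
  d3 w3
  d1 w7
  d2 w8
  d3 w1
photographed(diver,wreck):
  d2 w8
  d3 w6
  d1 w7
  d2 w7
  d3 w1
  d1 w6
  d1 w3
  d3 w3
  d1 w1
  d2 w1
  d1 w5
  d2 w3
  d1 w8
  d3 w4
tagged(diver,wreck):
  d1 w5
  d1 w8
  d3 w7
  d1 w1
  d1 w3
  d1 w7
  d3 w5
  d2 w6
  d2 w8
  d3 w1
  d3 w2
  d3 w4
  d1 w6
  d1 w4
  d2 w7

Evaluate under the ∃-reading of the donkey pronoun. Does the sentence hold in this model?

"it" takes "a wreck" as antecedent — a donkey pronoun bound across the clause boundary.
Weak reading: every diver d with some located-wreck has at least one located-wreck w such that photographed(d,w) ∧ tagged(d,w).
Per diver: d1:✓  d2:✓  d3:✓
Every diver in the restrictor has a witness.

True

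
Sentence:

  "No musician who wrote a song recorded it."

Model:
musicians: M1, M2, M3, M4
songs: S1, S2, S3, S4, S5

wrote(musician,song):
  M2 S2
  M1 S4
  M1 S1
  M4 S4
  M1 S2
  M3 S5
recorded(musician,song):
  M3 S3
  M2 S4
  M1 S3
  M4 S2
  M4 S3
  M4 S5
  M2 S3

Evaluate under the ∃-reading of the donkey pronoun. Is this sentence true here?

"it" takes "a song" as antecedent — a donkey pronoun bound across the clause boundary.
Truth condition: for no (m,s) with wrote(m,s) does recorded(m,s) hold.
Restrictor pairs — does the scope hold? (M1,S1):fails  (M1,S2):fails  (M1,S4):fails  (M2,S2):fails  (M3,S5):fails  (M4,S4):fails
Scope holds for no restrictor pair, so the sentence is true.

True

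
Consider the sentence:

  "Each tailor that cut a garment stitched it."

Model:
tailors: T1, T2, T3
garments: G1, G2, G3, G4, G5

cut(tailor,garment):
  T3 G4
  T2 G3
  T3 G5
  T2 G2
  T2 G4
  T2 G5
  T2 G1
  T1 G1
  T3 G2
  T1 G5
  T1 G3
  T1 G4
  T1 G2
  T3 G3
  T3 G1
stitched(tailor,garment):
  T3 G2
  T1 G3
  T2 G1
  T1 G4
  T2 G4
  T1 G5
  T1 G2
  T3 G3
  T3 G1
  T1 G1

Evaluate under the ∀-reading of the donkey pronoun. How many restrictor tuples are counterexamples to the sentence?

"it" takes "a garment" as antecedent — a donkey pronoun bound across the clause boundary.
Strong reading: for every (t,g) with cut(t,g), stitched(t,g).
Restrictor pairs: (T1,G1) ✓  (T1,G2) ✓  (T1,G3) ✓  (T1,G4) ✓  (T1,G5) ✓  (T2,G1) ✓  (T2,G2) ✗  (T2,G3) ✗  (T2,G4) ✓  (T2,G5) ✗  (T3,G1) ✓  (T3,G2) ✓  (T3,G3) ✓  (T3,G4) ✗  (T3,G5) ✗
Counterexamples (restrictor pairs failing the scope): 5.

5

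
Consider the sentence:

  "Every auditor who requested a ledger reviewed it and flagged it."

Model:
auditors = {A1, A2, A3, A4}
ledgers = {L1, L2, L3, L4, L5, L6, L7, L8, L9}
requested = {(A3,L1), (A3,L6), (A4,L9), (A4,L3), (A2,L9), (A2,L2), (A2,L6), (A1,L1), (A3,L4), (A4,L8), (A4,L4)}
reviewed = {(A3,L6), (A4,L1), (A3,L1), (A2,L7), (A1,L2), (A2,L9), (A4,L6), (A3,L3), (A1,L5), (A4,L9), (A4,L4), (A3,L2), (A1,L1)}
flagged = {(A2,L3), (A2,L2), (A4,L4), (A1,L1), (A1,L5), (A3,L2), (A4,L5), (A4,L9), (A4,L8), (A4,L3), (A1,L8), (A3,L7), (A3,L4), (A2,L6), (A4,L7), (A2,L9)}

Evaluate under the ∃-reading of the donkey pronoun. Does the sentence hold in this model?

"it" takes "a ledger" as antecedent — a donkey pronoun bound across the clause boundary.
Weak reading: every auditor a with some requested-ledger has at least one requested-ledger l such that reviewed(a,l) ∧ flagged(a,l).
Per auditor: A1:✓  A2:✓  A3:✗  A4:✓
A3 has no witness among its requested-ledgers.

False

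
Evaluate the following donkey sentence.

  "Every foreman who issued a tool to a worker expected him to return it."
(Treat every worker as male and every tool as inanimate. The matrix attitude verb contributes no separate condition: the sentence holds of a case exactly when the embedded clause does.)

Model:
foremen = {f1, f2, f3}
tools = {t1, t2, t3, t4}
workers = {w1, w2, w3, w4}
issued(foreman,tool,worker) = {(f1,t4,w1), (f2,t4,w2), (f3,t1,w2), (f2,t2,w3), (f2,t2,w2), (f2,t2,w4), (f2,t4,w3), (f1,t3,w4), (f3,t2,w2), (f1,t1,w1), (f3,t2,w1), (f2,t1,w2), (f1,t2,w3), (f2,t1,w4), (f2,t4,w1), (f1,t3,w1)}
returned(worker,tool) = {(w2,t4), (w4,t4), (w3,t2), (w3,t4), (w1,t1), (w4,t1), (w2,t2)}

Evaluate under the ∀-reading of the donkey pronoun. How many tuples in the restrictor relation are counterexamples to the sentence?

"him" takes "a worker" as antecedent and "it" takes "a tool"; both are donkey pronouns co-varying with the restrictor.
Strong reading: for every (f,t,w) with issued(f,t,w), returned(w,t).
Restrictor triples: (f1,t1,w1)→returned(w1,t1) ✓  (f1,t2,w3)→returned(w3,t2) ✓  (f1,t3,w1)→returned(w1,t3) ✗  (f1,t3,w4)→returned(w4,t3) ✗  (f1,t4,w1)→returned(w1,t4) ✗  (f2,t1,w2)→returned(w2,t1) ✗  (f2,t1,w4)→returned(w4,t1) ✓  (f2,t2,w2)→returned(w2,t2) ✓  (f2,t2,w3)→returned(w3,t2) ✓  (f2,t2,w4)→returned(w4,t2) ✗  (f2,t4,w1)→returned(w1,t4) ✗  (f2,t4,w2)→returned(w2,t4) ✓  (f2,t4,w3)→returned(w3,t4) ✓  (f3,t1,w2)→returned(w2,t1) ✗  (f3,t2,w1)→returned(w1,t2) ✗  (f3,t2,w2)→returned(w2,t2) ✓
Counterexamples (restrictor triples failing the scope): 8.

8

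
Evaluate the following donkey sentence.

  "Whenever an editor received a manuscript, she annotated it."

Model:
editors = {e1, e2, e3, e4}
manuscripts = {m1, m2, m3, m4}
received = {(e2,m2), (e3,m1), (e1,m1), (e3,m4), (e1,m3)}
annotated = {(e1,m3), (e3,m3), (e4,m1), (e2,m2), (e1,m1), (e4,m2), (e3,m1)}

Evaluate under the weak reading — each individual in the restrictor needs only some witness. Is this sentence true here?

True

"it" takes "a manuscript" as antecedent — a donkey pronoun bound across the clause boundary.
Weak reading: every editor e with some received-manuscript has at least one received-manuscript m such that annotated(e,m).
Per editor: e1:✓  e2:✓  e3:✓
Every editor in the restrictor has a witness.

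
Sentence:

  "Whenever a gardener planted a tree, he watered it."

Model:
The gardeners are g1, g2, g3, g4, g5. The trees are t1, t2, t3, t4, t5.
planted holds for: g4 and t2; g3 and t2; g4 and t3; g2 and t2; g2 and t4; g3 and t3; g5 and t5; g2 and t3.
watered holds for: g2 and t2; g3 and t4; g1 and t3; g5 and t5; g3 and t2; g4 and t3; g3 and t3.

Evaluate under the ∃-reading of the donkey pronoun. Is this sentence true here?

True

"it" takes "a tree" as antecedent — a donkey pronoun bound across the clause boundary.
Weak reading: every gardener g with some planted-tree has at least one planted-tree t such that watered(g,t).
Per gardener: g2:✓  g3:✓  g4:✓  g5:✓
Every gardener in the restrictor has a witness.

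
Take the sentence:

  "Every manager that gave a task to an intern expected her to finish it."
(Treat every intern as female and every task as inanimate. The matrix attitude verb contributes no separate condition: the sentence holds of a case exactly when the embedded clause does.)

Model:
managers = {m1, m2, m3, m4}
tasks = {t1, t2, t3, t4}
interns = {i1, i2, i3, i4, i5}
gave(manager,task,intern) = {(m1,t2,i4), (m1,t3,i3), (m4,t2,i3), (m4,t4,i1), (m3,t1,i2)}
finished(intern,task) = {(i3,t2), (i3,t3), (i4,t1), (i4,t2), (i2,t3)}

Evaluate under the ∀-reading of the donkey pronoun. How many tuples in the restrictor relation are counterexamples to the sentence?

2

"her" takes "an intern" as antecedent and "it" takes "a task"; both are donkey pronouns co-varying with the restrictor.
Strong reading: for every (m,t,i) with gave(m,t,i), finished(i,t).
Restrictor triples: (m1,t2,i4)→finished(i4,t2) ✓  (m1,t3,i3)→finished(i3,t3) ✓  (m3,t1,i2)→finished(i2,t1) ✗  (m4,t2,i3)→finished(i3,t2) ✓  (m4,t4,i1)→finished(i1,t4) ✗
Counterexamples (restrictor triples failing the scope): 2.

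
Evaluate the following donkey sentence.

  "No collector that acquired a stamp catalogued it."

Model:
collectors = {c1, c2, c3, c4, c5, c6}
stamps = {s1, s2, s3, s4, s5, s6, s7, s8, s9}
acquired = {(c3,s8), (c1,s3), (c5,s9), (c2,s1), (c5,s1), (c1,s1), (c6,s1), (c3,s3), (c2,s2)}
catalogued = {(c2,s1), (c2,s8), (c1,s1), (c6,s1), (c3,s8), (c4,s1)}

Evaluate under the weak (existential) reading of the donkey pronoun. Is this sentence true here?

False

"it" takes "a stamp" as antecedent — a donkey pronoun bound across the clause boundary.
Truth condition: for no (c,s) with acquired(c,s) does catalogued(c,s) hold.
Restrictor pairs — does the scope hold? (c1,s1):holds  (c1,s3):fails  (c2,s1):holds  (c2,s2):fails  (c3,s3):fails  (c3,s8):holds  (c5,s1):fails  (c5,s9):fails  (c6,s1):holds
Scope holds for 4 pair(s), so the sentence is false.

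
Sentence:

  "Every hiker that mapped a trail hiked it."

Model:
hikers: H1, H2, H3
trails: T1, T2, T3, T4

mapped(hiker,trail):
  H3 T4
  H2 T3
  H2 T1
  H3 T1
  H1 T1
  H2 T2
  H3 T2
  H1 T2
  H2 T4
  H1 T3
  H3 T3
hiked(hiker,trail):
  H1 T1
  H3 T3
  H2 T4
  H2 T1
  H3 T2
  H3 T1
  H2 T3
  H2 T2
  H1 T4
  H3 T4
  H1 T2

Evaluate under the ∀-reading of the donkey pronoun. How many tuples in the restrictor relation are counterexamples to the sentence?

"it" takes "a trail" as antecedent — a donkey pronoun bound across the clause boundary.
Strong reading: for every (h,t) with mapped(h,t), hiked(h,t).
Restrictor pairs: (H1,T1) ✓  (H1,T2) ✓  (H1,T3) ✗  (H2,T1) ✓  (H2,T2) ✓  (H2,T3) ✓  (H2,T4) ✓  (H3,T1) ✓  (H3,T2) ✓  (H3,T3) ✓  (H3,T4) ✓
Counterexamples (restrictor pairs failing the scope): 1.

1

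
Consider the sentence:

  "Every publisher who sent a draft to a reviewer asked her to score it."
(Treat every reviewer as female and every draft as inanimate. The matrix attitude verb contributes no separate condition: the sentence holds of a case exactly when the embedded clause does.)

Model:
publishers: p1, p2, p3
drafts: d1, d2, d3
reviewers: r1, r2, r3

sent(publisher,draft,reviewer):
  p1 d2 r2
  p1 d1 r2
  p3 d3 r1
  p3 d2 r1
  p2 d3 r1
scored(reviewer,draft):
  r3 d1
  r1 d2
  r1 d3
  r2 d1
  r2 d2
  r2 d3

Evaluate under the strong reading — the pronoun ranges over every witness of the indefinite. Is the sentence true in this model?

True

"her" takes "a reviewer" as antecedent and "it" takes "a draft"; both are donkey pronouns co-varying with the restrictor.
Strong reading: for every (p,d,r) with sent(p,d,r), scored(r,d).
Restrictor triples: (p1,d1,r2)→scored(r2,d1) ✓  (p1,d2,r2)→scored(r2,d2) ✓  (p2,d3,r1)→scored(r1,d3) ✓  (p3,d2,r1)→scored(r1,d2) ✓  (p3,d3,r1)→scored(r1,d3) ✓
Every restrictor triple satisfies the scope.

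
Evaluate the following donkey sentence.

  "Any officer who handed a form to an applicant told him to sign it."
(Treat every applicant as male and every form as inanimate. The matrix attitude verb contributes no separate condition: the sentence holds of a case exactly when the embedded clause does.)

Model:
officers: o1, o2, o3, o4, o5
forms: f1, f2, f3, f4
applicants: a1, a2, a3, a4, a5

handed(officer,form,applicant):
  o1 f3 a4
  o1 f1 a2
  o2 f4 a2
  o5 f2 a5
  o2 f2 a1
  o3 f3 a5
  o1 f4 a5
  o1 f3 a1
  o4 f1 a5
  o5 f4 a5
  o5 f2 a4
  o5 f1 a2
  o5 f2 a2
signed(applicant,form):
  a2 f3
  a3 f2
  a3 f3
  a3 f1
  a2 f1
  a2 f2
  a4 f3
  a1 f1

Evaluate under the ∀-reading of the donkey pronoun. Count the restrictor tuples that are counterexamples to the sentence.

"him" takes "an applicant" as antecedent and "it" takes "a form"; both are donkey pronouns co-varying with the restrictor.
Strong reading: for every (o,f,a) with handed(o,f,a), signed(a,f).
Restrictor triples: (o1,f1,a2)→signed(a2,f1) ✓  (o1,f3,a1)→signed(a1,f3) ✗  (o1,f3,a4)→signed(a4,f3) ✓  (o1,f4,a5)→signed(a5,f4) ✗  (o2,f2,a1)→signed(a1,f2) ✗  (o2,f4,a2)→signed(a2,f4) ✗  (o3,f3,a5)→signed(a5,f3) ✗  (o4,f1,a5)→signed(a5,f1) ✗  (o5,f1,a2)→signed(a2,f1) ✓  (o5,f2,a2)→signed(a2,f2) ✓  (o5,f2,a4)→signed(a4,f2) ✗  (o5,f2,a5)→signed(a5,f2) ✗  (o5,f4,a5)→signed(a5,f4) ✗
Counterexamples (restrictor triples failing the scope): 9.

9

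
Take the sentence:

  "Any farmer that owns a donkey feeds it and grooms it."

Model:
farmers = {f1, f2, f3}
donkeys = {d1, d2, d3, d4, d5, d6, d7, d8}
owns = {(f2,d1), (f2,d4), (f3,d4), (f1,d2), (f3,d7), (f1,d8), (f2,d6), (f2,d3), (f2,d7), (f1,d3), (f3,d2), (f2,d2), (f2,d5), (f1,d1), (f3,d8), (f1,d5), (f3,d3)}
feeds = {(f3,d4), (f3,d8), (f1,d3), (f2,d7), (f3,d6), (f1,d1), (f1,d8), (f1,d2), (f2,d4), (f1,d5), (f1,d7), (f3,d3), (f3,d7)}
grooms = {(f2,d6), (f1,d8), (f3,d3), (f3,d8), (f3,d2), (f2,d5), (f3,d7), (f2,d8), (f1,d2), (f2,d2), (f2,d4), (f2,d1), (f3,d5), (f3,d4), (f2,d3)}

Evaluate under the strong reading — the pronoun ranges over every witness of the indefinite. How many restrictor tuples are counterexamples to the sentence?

10

"it" takes "a donkey" as antecedent — a donkey pronoun bound across the clause boundary.
Strong reading: for every (f,d) with owns(f,d), feeds(f,d) ∧ grooms(f,d).
Restrictor pairs: (f1,d1) ✗  (f1,d2) ✓  (f1,d3) ✗  (f1,d5) ✗  (f1,d8) ✓  (f2,d1) ✗  (f2,d2) ✗  (f2,d3) ✗  (f2,d4) ✓  (f2,d5) ✗  (f2,d6) ✗  (f2,d7) ✗  (f3,d2) ✗  (f3,d3) ✓  (f3,d4) ✓  (f3,d7) ✓  (f3,d8) ✓
Counterexamples (restrictor pairs failing the scope): 10.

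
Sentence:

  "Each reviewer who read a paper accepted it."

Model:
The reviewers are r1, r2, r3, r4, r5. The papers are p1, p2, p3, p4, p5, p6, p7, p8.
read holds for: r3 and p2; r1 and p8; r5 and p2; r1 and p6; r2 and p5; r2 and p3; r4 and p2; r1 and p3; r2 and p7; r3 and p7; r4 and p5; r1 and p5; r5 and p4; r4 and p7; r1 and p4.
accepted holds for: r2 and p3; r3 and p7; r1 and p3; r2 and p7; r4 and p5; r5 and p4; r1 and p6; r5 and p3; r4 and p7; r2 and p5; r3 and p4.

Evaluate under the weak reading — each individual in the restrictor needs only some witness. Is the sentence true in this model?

"it" takes "a paper" as antecedent — a donkey pronoun bound across the clause boundary.
Weak reading: every reviewer r with some read-paper has at least one read-paper p such that accepted(r,p).
Per reviewer: r1:✓  r2:✓  r3:✓  r4:✓  r5:✓
Every reviewer in the restrictor has a witness.

True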